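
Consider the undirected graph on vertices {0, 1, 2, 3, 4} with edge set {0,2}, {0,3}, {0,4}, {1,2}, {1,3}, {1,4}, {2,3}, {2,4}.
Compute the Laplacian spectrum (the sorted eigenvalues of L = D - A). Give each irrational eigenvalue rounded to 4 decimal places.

Each diagonal entry of L is the vertex degree and each off-diagonal entry is -1 where an edge is present, 0 otherwise; in the order [0, 1, 2, 3, 4] the diagonal is [3, 3, 4, 3, 3]. Since every row of L sums to 0, the all-ones vector is in the kernel and 0 is an eigenvalue. The eigenvalues sum to 16, which equals trace(L) = 2|E|.

[0, 3, 3, 5, 5]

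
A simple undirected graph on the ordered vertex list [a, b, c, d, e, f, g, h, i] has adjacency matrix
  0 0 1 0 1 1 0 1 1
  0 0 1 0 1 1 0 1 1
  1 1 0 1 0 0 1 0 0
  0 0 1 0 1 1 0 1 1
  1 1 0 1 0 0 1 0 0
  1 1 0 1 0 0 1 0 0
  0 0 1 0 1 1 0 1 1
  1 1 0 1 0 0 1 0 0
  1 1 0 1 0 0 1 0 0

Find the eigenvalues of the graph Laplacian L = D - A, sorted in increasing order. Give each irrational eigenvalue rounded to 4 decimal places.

Each diagonal entry of L is the vertex degree and each off-diagonal entry is -1 where an edge is present, 0 otherwise; in the order [a, b, c, d, e, f, g, h, i] the diagonal is [5, 5, 4, 5, 4, 4, 5, 4, 4]. Diagonalising L (or applying a numerical eigensolver to the 9x9 matrix) gives the spectrum above. The single zero eigenvalue shows the graph is connected. The eigenvalues sum to 40, which equals trace(L) = 2|E|.

[0, 4, 4, 4, 4, 5, 5, 5, 9]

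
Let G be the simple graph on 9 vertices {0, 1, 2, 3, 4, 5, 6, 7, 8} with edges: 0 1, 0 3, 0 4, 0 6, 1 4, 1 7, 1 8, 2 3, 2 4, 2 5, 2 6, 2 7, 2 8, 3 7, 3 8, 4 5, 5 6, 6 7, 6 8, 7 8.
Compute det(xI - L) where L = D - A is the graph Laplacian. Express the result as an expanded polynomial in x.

Each diagonal entry of L is the vertex degree and each off-diagonal entry is -1 where an edge is present, 0 otherwise; in the order [0, 1, 2, 3, 4, 5, 6, 7, 8] the diagonal is [4, 4, 6, 4, 4, 3, 5, 5, 5]. L has integer entries, so p(x) = det(xI - L) has integer coefficients. Expanding the determinant yields x^9 - 40x^8 + 688x^7 - 6640x^6 + 39291x^5 - 145818x^4 + 331086x^3 - 420012x^2 + 227664x. Since p(0) = det(-L) = 0, x divides p(x). The eigenvalues sum to 40, which equals trace(L) = 2|E|.

x^9 - 40x^8 + 688x^7 - 6640x^6 + 39291x^5 - 145818x^4 + 331086x^3 - 420012x^2 + 227664x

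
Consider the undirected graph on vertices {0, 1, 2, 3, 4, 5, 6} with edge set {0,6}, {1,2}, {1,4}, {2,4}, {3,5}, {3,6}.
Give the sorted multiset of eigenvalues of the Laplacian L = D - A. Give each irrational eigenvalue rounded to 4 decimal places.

[0, 0, 0.5858, 2, 3, 3, 3.4142]

Reading degrees in the order [0, 1, 2, 3, 4, 5, 6] gives [1, 2, 2, 2, 2, 1, 2]; set D = diag(1, 2, 2, 2, 2, 1, 2) and form L = D - A. The multiplicity of 0 as a Laplacian eigenvalue equals the number of connected components. The 2 zero eigenvalues correspond to the 2 connected components. The largest eigenvalue, 3.4142, is at most the vertex count 7.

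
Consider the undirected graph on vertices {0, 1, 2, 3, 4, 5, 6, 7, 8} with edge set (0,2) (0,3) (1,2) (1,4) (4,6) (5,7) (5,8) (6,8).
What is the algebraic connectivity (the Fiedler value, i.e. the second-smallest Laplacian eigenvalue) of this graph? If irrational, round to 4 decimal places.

0.1206

Each diagonal entry of L is the vertex degree and each off-diagonal entry is -1 where an edge is present, 0 otherwise; in the order [0, 1, 2, 3, 4, 5, 6, 7, 8] the diagonal is [2, 2, 2, 1, 2, 2, 2, 1, 2]. The sorted Laplacian eigenvalues are [0, 0.1206, 0.4679, 1, 1.6527, 2.3473, 3, 3.5321, 3.8794]; the algebraic connectivity is the second entry, 0.1206. By the matrix-tree theorem the graph has (1/9) * product of the nonzero eigenvalues = 1 spanning tree.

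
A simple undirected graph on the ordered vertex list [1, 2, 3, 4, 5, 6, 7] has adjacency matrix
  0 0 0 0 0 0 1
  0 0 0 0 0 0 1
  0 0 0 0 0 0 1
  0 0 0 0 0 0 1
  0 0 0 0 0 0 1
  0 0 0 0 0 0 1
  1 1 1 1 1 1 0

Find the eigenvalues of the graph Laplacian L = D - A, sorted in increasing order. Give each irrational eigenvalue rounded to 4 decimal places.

[0, 1, 1, 1, 1, 1, 7]

Each diagonal entry of L is the vertex degree and each off-diagonal entry is -1 where an edge is present, 0 otherwise; in the order [1, 2, 3, 4, 5, 6, 7] the diagonal is [1, 1, 1, 1, 1, 1, 6]. Since every row of L sums to 0, the all-ones vector is in the kernel and 0 is an eigenvalue. The single zero eigenvalue shows the graph is connected. The eigenvalues sum to 12, which equals trace(L) = 2|E|. By the matrix-tree theorem the graph has (1/7) * product of the nonzero eigenvalues = 1 spanning tree.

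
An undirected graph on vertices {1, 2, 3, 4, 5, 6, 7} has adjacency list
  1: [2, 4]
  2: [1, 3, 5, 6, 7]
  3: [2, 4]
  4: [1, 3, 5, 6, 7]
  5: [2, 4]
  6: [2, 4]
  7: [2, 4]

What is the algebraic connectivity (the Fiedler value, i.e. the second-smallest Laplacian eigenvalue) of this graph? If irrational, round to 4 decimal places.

2

Each diagonal entry of L is the vertex degree and each off-diagonal entry is -1 where an edge is present, 0 otherwise; in the order [1, 2, 3, 4, 5, 6, 7] the diagonal is [2, 5, 2, 5, 2, 2, 2]. Computing the eigenvalues of L and sorting gives [0, 2, 2, 2, 2, 5, 7]. The Fiedler value lambda_2 = 2 is strictly positive, so the graph is connected.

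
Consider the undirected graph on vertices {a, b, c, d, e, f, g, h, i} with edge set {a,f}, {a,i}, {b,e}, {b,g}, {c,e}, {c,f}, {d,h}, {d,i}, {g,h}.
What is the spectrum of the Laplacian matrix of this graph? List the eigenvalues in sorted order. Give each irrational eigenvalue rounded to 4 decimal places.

Each diagonal entry of L is the vertex degree and each off-diagonal entry is -1 where an edge is present, 0 otherwise; in the order [a, b, c, d, e, f, g, h, i] the diagonal is [2, 2, 2, 2, 2, 2, 2, 2, 2]. Since every row of L sums to 0, the all-ones vector is in the kernel and 0 is an eigenvalue. The single zero eigenvalue shows the graph is connected. The eigenvalues sum to 18, which equals trace(L) = 2|E|.

[0, 0.4679, 0.4679, 1.6527, 1.6527, 3, 3, 3.8794, 3.8794]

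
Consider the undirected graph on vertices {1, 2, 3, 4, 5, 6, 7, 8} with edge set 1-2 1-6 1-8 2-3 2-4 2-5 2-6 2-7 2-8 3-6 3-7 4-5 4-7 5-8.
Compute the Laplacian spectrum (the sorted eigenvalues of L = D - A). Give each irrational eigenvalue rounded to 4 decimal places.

With the vertex order [1, 2, 3, 4, 5, 6, 7, 8], the degrees are [3, 7, 3, 3, 3, 3, 3, 3], giving D = diag(3, 7, 3, 3, 3, 3, 3, 3) and L = D - A. L is symmetric positive semidefinite, so every eigenvalue is real and nonnegative. The single zero eigenvalue shows the graph is connected.

[0, 1.7530, 1.7530, 3.4450, 3.4450, 4.8019, 4.8019, 8]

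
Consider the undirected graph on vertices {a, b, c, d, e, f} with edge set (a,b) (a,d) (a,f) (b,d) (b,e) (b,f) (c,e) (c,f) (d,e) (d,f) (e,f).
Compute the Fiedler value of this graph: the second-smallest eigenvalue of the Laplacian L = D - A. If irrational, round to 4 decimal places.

1.8299

With the vertex order [a, b, c, d, e, f], the degrees are [3, 4, 2, 4, 4, 5], giving D = diag(3, 4, 2, 4, 4, 5) and L = D - A. The sorted Laplacian eigenvalues are [0, 1.8299, 3.6889, 5, 5.4812, 6]; the algebraic connectivity is the second entry, 1.8299. By the matrix-tree theorem the graph has (1/6) * product of the nonzero eigenvalues = 185 spanning trees. The eigenvalues sum to 22, which equals trace(L) = 2|E|.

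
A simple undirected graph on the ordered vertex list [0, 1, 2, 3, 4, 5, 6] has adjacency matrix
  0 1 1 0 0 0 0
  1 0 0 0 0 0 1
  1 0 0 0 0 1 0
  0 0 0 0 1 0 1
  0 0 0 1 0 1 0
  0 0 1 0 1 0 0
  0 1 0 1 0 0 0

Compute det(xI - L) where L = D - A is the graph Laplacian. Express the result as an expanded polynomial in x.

Reading degrees in the order [0, 1, 2, 3, 4, 5, 6] gives [2, 2, 2, 2, 2, 2, 2]; set D = diag(2, 2, 2, 2, 2, 2, 2) and form L = D - A. Computing det(xI - L) by cofactor expansion (or equivalently via sum-over-permutations) gives x^7 - 14x^6 + 77x^5 - 210x^4 + 294x^3 - 196x^2 + 49x. The coefficient of x^6 equals -trace(L) = -14, matching the sum of degrees. There is one zero in the spectrum, matching the 1 component.

x^7 - 14x^6 + 77x^5 - 210x^4 + 294x^3 - 196x^2 + 49x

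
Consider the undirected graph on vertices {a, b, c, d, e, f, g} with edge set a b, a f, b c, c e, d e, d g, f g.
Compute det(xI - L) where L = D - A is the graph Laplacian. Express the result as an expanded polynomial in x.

x^7 - 14x^6 + 77x^5 - 210x^4 + 294x^3 - 196x^2 + 49x

Reading degrees in the order [a, b, c, d, e, f, g] gives [2, 2, 2, 2, 2, 2, 2]; set D = diag(2, 2, 2, 2, 2, 2, 2) and form L = D - A. L has integer entries, so p(x) = det(xI - L) has integer coefficients. Expanding the determinant yields x^7 - 14x^6 + 77x^5 - 210x^4 + 294x^3 - 196x^2 + 49x. The coefficient of x^6 equals -trace(L) = -14, matching the sum of degrees.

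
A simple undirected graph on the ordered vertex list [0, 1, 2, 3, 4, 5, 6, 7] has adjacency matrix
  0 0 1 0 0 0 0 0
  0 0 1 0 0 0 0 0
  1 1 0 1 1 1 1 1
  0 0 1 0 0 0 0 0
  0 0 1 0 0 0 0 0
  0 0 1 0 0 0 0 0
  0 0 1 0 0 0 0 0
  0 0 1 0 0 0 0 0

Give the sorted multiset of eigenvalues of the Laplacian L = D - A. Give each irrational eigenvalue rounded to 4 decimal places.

Reading degrees in the order [0, 1, 2, 3, 4, 5, 6, 7] gives [1, 1, 7, 1, 1, 1, 1, 1]; set D = diag(1, 1, 7, 1, 1, 1, 1, 1) and form L = D - A. The multiplicity of 0 as a Laplacian eigenvalue equals the number of connected components. The single zero eigenvalue shows the graph is connected. The largest eigenvalue, 8, is at most the vertex count 8.

[0, 1, 1, 1, 1, 1, 1, 8]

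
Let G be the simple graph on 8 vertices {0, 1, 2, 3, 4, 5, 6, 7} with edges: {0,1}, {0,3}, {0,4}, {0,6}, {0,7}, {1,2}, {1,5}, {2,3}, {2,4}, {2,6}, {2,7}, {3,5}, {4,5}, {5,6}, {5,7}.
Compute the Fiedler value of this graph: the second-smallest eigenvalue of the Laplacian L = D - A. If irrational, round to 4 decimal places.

Each diagonal entry of L is the vertex degree and each off-diagonal entry is -1 where an edge is present, 0 otherwise; in the order [0, 1, 2, 3, 4, 5, 6, 7] the diagonal is [5, 3, 5, 3, 3, 5, 3, 3]. Computing the eigenvalues of L and sorting gives [0, 3, 3, 3, 3, 5, 5, 8]. The Fiedler value lambda_2 = 3 is strictly positive, so the graph is connected. The eigenvalues sum to 30, which equals trace(L) = 2|E|.

3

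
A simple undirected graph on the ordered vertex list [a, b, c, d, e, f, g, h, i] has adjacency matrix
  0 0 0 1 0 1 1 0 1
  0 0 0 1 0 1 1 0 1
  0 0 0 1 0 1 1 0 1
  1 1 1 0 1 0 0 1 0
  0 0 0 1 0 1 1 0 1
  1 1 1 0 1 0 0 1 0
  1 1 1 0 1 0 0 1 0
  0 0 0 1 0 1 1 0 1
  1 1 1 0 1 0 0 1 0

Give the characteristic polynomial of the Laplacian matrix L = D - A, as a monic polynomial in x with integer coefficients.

Each diagonal entry of L is the vertex degree and each off-diagonal entry is -1 where an edge is present, 0 otherwise; in the order [a, b, c, d, e, f, g, h, i] the diagonal is [4, 4, 4, 5, 4, 5, 5, 4, 5]. L has integer entries, so p(x) = det(xI - L) has integer coefficients. Expanding the determinant yields x^9 - 40x^8 + 690x^7 - 6720x^6 + 40485x^5 - 154704x^4 + 366560x^3 - 492800x^2 + 288000x. Since p(0) = det(-L) = 0, x divides p(x). By the matrix-tree theorem the graph has (1/9) * product of the nonzero eigenvalues = 32000 spanning trees.

x^9 - 40x^8 + 690x^7 - 6720x^6 + 40485x^5 - 154704x^4 + 366560x^3 - 492800x^2 + 288000x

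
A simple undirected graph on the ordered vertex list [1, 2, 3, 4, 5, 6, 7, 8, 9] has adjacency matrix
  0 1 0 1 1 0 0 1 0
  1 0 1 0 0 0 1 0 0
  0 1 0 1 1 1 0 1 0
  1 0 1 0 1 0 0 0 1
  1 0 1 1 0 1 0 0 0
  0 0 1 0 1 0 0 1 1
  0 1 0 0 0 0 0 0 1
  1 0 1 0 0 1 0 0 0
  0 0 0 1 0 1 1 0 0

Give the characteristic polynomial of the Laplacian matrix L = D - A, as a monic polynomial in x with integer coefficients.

x^9 - 32x^8 + 436x^7 - 3298x^6 + 15117x^5 - 42884x^4 + 73273x^3 - 68620x^2 + 26784x

Each diagonal entry of L is the vertex degree and each off-diagonal entry is -1 where an edge is present, 0 otherwise; in the order [1, 2, 3, 4, 5, 6, 7, 8, 9] the diagonal is [4, 3, 5, 4, 4, 4, 2, 3, 3]. Computing det(xI - L) by cofactor expansion (or equivalently via sum-over-permutations) gives x^9 - 32x^8 + 436x^7 - 3298x^6 + 15117x^5 - 42884x^4 + 73273x^3 - 68620x^2 + 26784x. The constant term is 0 because L is singular (the all-ones vector lies in its kernel). There is one zero in the spectrum, matching the 1 component. The largest eigenvalue, 6.8023, is at most the vertex count 9.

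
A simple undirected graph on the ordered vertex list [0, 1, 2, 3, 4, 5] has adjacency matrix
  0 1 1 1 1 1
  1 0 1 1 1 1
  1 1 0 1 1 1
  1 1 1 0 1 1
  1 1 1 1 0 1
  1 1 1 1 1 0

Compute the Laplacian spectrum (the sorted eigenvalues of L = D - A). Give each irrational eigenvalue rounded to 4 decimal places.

[0, 6, 6, 6, 6, 6]

With the vertex order [0, 1, 2, 3, 4, 5], the degrees are [5, 5, 5, 5, 5, 5], giving D = diag(5, 5, 5, 5, 5, 5) and L = D - A. The multiplicity of 0 as a Laplacian eigenvalue equals the number of connected components. The single zero eigenvalue shows the graph is connected.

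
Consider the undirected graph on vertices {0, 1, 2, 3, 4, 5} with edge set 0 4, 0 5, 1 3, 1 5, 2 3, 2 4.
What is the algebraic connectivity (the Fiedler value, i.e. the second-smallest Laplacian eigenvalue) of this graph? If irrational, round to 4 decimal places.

1

With the vertex order [0, 1, 2, 3, 4, 5], the degrees are [2, 2, 2, 2, 2, 2], giving D = diag(2, 2, 2, 2, 2, 2) and L = D - A. The sorted Laplacian eigenvalues are [0, 1, 1, 3, 3, 4]; the algebraic connectivity is the second entry, 1. The eigenvalues sum to 12, which equals trace(L) = 2|E|.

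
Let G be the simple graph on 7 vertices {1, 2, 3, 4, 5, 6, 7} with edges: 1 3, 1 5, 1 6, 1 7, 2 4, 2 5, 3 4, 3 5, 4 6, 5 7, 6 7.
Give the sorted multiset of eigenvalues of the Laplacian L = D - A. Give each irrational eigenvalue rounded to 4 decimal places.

[0, 1.5858, 2.5858, 2.5858, 4.4142, 5.4142, 5.4142]

With the vertex order [1, 2, 3, 4, 5, 6, 7], the degrees are [4, 2, 3, 3, 4, 3, 3], giving D = diag(4, 2, 3, 3, 4, 3, 3) and L = D - A. L is symmetric positive semidefinite, so every eigenvalue is real and nonnegative. The single zero eigenvalue shows the graph is connected. There is one zero in the spectrum, matching the 1 component. By the matrix-tree theorem the graph has (1/7) * product of the nonzero eigenvalues = 196 spanning trees.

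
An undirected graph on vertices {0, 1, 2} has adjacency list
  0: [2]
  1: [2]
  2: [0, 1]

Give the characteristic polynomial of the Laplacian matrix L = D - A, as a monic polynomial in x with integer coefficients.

Each diagonal entry of L is the vertex degree and each off-diagonal entry is -1 where an edge is present, 0 otherwise; in the order [0, 1, 2] the diagonal is [1, 1, 2]. Computing det(xI - L) by cofactor expansion (or equivalently via sum-over-permutations) gives x^3 - 4x^2 + 3x. The coefficient of x^2 equals -trace(L) = -4, matching the sum of degrees. The eigenvalues sum to 4, which equals trace(L) = 2|E|.

x^3 - 4x^2 + 3x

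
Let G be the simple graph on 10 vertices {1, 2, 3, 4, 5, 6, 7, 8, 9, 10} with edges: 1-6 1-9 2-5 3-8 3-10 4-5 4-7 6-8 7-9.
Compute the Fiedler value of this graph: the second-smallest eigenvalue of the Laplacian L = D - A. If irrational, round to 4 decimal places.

0.0979

With the vertex order [1, 2, 3, 4, 5, 6, 7, 8, 9, 10], the degrees are [2, 1, 2, 2, 2, 2, 2, 2, 2, 1], giving D = diag(2, 1, 2, 2, 2, 2, 2, 2, 2, 1) and L = D - A. The smallest Laplacian eigenvalue is always 0. The next one, lambda_2 = 0.0979, measures how hard the graph is to disconnect: larger values mean better connectivity. By the matrix-tree theorem the graph has (1/10) * product of the nonzero eigenvalues = 1 spanning tree.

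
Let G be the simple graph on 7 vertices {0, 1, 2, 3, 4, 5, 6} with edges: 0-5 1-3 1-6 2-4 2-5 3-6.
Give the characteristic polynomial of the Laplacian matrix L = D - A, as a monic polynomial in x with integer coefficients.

With the vertex order [0, 1, 2, 3, 4, 5, 6], the degrees are [1, 2, 2, 2, 1, 2, 2], giving D = diag(1, 2, 2, 2, 1, 2, 2) and L = D - A. L has integer entries, so p(x) = det(xI - L) has integer coefficients. Expanding the determinant yields x^7 - 12x^6 + 55x^5 - 118x^4 + 114x^3 - 36x^2. Since p(0) = det(-L) = 0, x divides p(x). The eigenvalues sum to 12, which equals trace(L) = 2|E|. There are 2 zeros in the spectrum, matching the 2 components.

x^7 - 12x^6 + 55x^5 - 118x^4 + 114x^3 - 36x^2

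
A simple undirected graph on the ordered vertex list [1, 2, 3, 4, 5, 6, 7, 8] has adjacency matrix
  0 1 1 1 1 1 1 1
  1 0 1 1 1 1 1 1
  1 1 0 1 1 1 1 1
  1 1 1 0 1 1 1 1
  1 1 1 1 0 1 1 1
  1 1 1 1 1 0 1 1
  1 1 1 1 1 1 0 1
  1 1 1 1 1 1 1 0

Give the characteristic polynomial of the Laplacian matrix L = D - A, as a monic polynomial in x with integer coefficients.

x^8 - 56x^7 + 1344x^6 - 17920x^5 + 143360x^4 - 688128x^3 + 1835008x^2 - 2097152x

Reading degrees in the order [1, 2, 3, 4, 5, 6, 7, 8] gives [7, 7, 7, 7, 7, 7, 7, 7]; set D = diag(7, 7, 7, 7, 7, 7, 7, 7) and form L = D - A. The eigenvalues of L are [0, 8, 8, 8, 8, 8, 8, 8]; the characteristic polynomial is the product of (x - lambda_i), which multiplies out to x^8 - 56x^7 + 1344x^6 - 17920x^5 + 143360x^4 - 688128x^3 + 1835008x^2 - 2097152x. The constant term is 0 because L is singular (the all-ones vector lies in its kernel).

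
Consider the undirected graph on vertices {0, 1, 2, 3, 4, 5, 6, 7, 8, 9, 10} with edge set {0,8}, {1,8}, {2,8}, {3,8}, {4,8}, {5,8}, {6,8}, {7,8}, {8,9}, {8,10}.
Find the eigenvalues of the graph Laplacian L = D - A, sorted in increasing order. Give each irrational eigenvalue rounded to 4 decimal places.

Reading degrees in the order [0, 1, 2, 3, 4, 5, 6, 7, 8, 9, 10] gives [1, 1, 1, 1, 1, 1, 1, 1, 10, 1, 1]; set D = diag(1, 1, 1, 1, 1, 1, 1, 1, 10, 1, 1) and form L = D - A. The multiplicity of 0 as a Laplacian eigenvalue equals the number of connected components. The single zero eigenvalue shows the graph is connected. The eigenvalues sum to 20, which equals trace(L) = 2|E|. The largest eigenvalue, 11, is at most the vertex count 11.

[0, 1, 1, 1, 1, 1, 1, 1, 1, 1, 11]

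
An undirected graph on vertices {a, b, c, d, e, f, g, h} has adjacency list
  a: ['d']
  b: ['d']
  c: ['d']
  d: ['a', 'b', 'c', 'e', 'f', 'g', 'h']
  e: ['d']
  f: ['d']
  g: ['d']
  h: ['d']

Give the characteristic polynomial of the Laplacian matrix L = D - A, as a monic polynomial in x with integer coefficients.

x^8 - 14x^7 + 63x^6 - 140x^5 + 175x^4 - 126x^3 + 49x^2 - 8x

Reading degrees in the order [a, b, c, d, e, f, g, h] gives [1, 1, 1, 7, 1, 1, 1, 1]; set D = diag(1, 1, 1, 7, 1, 1, 1, 1) and form L = D - A. L has integer entries, so p(x) = det(xI - L) has integer coefficients. Expanding the determinant yields x^8 - 14x^7 + 63x^6 - 140x^5 + 175x^4 - 126x^3 + 49x^2 - 8x. The constant term is 0 because L is singular (the all-ones vector lies in its kernel). The largest eigenvalue, 8, is at most the vertex count 8.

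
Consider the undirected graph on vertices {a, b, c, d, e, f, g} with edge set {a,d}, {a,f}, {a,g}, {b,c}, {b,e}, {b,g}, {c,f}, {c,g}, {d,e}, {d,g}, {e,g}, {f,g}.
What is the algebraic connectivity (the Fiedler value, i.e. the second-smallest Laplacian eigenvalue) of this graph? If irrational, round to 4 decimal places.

With the vertex order [a, b, c, d, e, f, g], the degrees are [3, 3, 3, 3, 3, 3, 6], giving D = diag(3, 3, 3, 3, 3, 3, 6) and L = D - A. The smallest Laplacian eigenvalue is always 0. The next one, lambda_2 = 2, measures how hard the graph is to disconnect: larger values mean better connectivity.

2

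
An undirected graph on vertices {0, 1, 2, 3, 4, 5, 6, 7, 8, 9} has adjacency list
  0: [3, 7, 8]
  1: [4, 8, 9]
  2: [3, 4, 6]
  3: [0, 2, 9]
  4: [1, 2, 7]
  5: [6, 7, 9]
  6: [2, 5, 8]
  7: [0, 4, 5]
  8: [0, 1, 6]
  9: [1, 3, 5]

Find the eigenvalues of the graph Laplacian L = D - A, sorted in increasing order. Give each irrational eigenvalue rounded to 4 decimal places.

Each diagonal entry of L is the vertex degree and each off-diagonal entry is -1 where an edge is present, 0 otherwise; in the order [0, 1, 2, 3, 4, 5, 6, 7, 8, 9] the diagonal is [3, 3, 3, 3, 3, 3, 3, 3, 3, 3]. Since every row of L sums to 0, the all-ones vector is in the kernel and 0 is an eigenvalue.

[0, 2, 2, 2, 2, 2, 5, 5, 5, 5]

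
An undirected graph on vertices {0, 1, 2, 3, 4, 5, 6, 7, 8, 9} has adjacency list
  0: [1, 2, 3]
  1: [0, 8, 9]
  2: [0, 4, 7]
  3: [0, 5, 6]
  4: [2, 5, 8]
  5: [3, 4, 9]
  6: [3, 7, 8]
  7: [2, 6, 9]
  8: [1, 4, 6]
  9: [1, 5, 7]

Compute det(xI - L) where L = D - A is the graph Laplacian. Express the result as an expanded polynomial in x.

Each diagonal entry of L is the vertex degree and each off-diagonal entry is -1 where an edge is present, 0 otherwise; in the order [0, 1, 2, 3, 4, 5, 6, 7, 8, 9] the diagonal is [3, 3, 3, 3, 3, 3, 3, 3, 3, 3]. L has integer entries, so p(x) = det(xI - L) has integer coefficients. Expanding the determinant yields x^10 - 30x^9 + 390x^8 - 2880x^7 + 13305x^6 - 39882x^5 + 77640x^4 - 94800x^3 + 66000x^2 - 20000x. Since p(0) = det(-L) = 0, x divides p(x). There is one zero in the spectrum, matching the 1 component.

x^10 - 30x^9 + 390x^8 - 2880x^7 + 13305x^6 - 39882x^5 + 77640x^4 - 94800x^3 + 66000x^2 - 20000x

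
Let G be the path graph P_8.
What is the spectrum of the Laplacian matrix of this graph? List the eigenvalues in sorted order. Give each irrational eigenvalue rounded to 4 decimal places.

The graph has 8 vertices and degree multiset [2, 2, 2, 2, 2, 2, 1, 1]; D is the diagonal matrix of degrees and L = D - A. The multiplicity of 0 as a Laplacian eigenvalue equals the number of connected components. The single zero eigenvalue shows the graph is connected.

[0, 0.1522, 0.5858, 1.2346, 2, 2.7654, 3.4142, 3.8478]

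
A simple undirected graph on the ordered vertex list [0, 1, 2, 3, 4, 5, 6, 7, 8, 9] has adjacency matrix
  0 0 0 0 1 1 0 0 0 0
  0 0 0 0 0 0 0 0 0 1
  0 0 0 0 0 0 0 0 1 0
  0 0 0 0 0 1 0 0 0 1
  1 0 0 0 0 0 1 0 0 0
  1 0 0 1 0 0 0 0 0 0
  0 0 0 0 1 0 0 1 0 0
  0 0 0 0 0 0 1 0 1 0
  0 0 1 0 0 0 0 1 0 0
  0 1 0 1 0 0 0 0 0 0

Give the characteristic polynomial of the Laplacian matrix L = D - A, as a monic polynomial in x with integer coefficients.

Reading degrees in the order [0, 1, 2, 3, 4, 5, 6, 7, 8, 9] gives [2, 1, 1, 2, 2, 2, 2, 2, 2, 2]; set D = diag(2, 1, 1, 2, 2, 2, 2, 2, 2, 2) and form L = D - A. Computing det(xI - L) by cofactor expansion (or equivalently via sum-over-permutations) gives x^10 - 18x^9 + 136x^8 - 560x^7 + 1365x^6 - 2002x^5 + 1716x^4 - 792x^3 + 165x^2 - 10x. The coefficient of x^9 equals -trace(L) = -18, matching the sum of degrees. The largest eigenvalue, 3.9021, is at most the vertex count 10.

x^10 - 18x^9 + 136x^8 - 560x^7 + 1365x^6 - 2002x^5 + 1716x^4 - 792x^3 + 165x^2 - 10x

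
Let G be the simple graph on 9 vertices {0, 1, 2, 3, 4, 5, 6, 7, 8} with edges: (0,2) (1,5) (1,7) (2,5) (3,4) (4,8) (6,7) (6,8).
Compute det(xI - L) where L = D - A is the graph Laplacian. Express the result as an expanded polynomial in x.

x^9 - 16x^8 + 105x^7 - 364x^6 + 715x^5 - 792x^4 + 462x^3 - 120x^2 + 9x

Reading degrees in the order [0, 1, 2, 3, 4, 5, 6, 7, 8] gives [1, 2, 2, 1, 2, 2, 2, 2, 2]; set D = diag(1, 2, 2, 1, 2, 2, 2, 2, 2) and form L = D - A. Computing det(xI - L) by cofactor expansion (or equivalently via sum-over-permutations) gives x^9 - 16x^8 + 105x^7 - 364x^6 + 715x^5 - 792x^4 + 462x^3 - 120x^2 + 9x. The constant term is 0 because L is singular (the all-ones vector lies in its kernel). By the matrix-tree theorem the graph has (1/9) * product of the nonzero eigenvalues = 1 spanning tree.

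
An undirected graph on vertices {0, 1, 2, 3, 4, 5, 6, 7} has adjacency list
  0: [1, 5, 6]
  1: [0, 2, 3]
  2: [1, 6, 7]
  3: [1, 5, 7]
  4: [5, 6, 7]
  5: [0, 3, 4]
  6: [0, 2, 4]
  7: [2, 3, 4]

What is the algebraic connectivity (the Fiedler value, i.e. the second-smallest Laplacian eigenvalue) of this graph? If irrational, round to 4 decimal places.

With the vertex order [0, 1, 2, 3, 4, 5, 6, 7], the degrees are [3, 3, 3, 3, 3, 3, 3, 3], giving D = diag(3, 3, 3, 3, 3, 3, 3, 3) and L = D - A. Computing the eigenvalues of L and sorting gives [0, 2, 2, 2, 4, 4, 4, 6]. The Fiedler value lambda_2 = 2 is strictly positive, so the graph is connected. The largest eigenvalue, 6, is at most the vertex count 8.

2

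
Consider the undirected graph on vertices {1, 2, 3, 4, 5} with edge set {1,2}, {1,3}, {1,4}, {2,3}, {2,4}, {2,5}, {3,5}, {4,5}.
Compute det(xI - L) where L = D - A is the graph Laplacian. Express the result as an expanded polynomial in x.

x^5 - 16x^4 + 94x^3 - 240x^2 + 225x

With the vertex order [1, 2, 3, 4, 5], the degrees are [3, 4, 3, 3, 3], giving D = diag(3, 4, 3, 3, 3) and L = D - A. L has integer entries, so p(x) = det(xI - L) has integer coefficients. Expanding the determinant yields x^5 - 16x^4 + 94x^3 - 240x^2 + 225x. The constant term is 0 because L is singular (the all-ones vector lies in its kernel). There is one zero in the spectrum, matching the 1 component.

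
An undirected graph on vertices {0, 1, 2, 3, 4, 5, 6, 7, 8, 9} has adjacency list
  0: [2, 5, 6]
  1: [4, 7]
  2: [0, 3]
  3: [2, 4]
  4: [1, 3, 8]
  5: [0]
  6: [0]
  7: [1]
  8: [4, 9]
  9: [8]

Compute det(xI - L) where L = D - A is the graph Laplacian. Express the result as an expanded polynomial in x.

Each diagonal entry of L is the vertex degree and each off-diagonal entry is -1 where an edge is present, 0 otherwise; in the order [0, 1, 2, 3, 4, 5, 6, 7, 8, 9] the diagonal is [3, 2, 2, 2, 3, 1, 1, 1, 2, 1]. Computing det(xI - L) by cofactor expansion (or equivalently via sum-over-permutations) gives x^10 - 18x^9 + 134x^8 - 536x^7 + 1254x^6 - 1752x^5 + 1433x^4 - 644x^3 + 138x^2 - 10x. The coefficient of x^9 equals -trace(L) = -18, matching the sum of degrees. The eigenvalues sum to 18, which equals trace(L) = 2|E|.

x^10 - 18x^9 + 134x^8 - 536x^7 + 1254x^6 - 1752x^5 + 1433x^4 - 644x^3 + 138x^2 - 10x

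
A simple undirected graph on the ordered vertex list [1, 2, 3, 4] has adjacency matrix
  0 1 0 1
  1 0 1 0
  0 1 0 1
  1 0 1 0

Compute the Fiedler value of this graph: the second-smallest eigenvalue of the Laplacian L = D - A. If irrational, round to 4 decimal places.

Reading degrees in the order [1, 2, 3, 4] gives [2, 2, 2, 2]; set D = diag(2, 2, 2, 2) and form L = D - A. The sorted Laplacian eigenvalues are [0, 2, 2, 4]; the algebraic connectivity is the second entry, 2. There is one zero in the spectrum, matching the 1 component.

2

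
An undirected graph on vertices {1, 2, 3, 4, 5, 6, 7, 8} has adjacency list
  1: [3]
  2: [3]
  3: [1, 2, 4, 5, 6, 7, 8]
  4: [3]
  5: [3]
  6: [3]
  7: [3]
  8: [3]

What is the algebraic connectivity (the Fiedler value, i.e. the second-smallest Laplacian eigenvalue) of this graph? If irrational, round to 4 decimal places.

1

Each diagonal entry of L is the vertex degree and each off-diagonal entry is -1 where an edge is present, 0 otherwise; in the order [1, 2, 3, 4, 5, 6, 7, 8] the diagonal is [1, 1, 7, 1, 1, 1, 1, 1]. Computing the eigenvalues of L and sorting gives [0, 1, 1, 1, 1, 1, 1, 8]. The Fiedler value lambda_2 = 1 is strictly positive, so the graph is connected.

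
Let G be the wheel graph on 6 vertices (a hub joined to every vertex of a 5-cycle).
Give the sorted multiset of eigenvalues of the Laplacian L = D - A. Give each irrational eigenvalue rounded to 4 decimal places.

The graph has 6 vertices and degree multiset [5, 3, 3, 3, 3, 3]; D is the diagonal matrix of degrees and L = D - A. Since every row of L sums to 0, the all-ones vector is in the kernel and 0 is an eigenvalue. The single zero eigenvalue shows the graph is connected. The eigenvalues sum to 20, which equals trace(L) = 2|E|.

[0, 2.3820, 2.3820, 4.6180, 4.6180, 6]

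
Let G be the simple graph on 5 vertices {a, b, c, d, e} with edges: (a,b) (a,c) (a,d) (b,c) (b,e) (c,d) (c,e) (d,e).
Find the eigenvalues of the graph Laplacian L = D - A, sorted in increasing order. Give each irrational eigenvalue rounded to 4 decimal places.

Reading degrees in the order [a, b, c, d, e] gives [3, 3, 4, 3, 3]; set D = diag(3, 3, 4, 3, 3) and form L = D - A. L is symmetric positive semidefinite, so every eigenvalue is real and nonnegative. By the matrix-tree theorem the graph has (1/5) * product of the nonzero eigenvalues = 45 spanning trees. The eigenvalues sum to 16, which equals trace(L) = 2|E|.

[0, 3, 3, 5, 5]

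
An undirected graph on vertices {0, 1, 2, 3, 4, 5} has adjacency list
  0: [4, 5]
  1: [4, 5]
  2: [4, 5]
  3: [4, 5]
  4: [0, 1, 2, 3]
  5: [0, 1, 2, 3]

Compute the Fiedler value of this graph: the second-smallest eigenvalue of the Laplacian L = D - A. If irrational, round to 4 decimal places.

2

With the vertex order [0, 1, 2, 3, 4, 5], the degrees are [2, 2, 2, 2, 4, 4], giving D = diag(2, 2, 2, 2, 4, 4) and L = D - A. Computing the eigenvalues of L and sorting gives [0, 2, 2, 2, 4, 6]. The Fiedler value lambda_2 = 2 is strictly positive, so the graph is connected. The largest eigenvalue, 6, is at most the vertex count 6. By the matrix-tree theorem the graph has (1/6) * product of the nonzero eigenvalues = 32 spanning trees.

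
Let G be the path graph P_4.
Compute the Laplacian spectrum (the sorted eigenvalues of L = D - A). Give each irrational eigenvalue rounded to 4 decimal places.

[0, 0.5858, 2, 3.4142]

The graph has 4 vertices and degree multiset [2, 2, 1, 1]; D is the diagonal matrix of degrees and L = D - A. L is symmetric positive semidefinite, so every eigenvalue is real and nonnegative. The largest eigenvalue, 3.4142, is at most the vertex count 4. By the matrix-tree theorem the graph has (1/4) * product of the nonzero eigenvalues = 1 spanning tree.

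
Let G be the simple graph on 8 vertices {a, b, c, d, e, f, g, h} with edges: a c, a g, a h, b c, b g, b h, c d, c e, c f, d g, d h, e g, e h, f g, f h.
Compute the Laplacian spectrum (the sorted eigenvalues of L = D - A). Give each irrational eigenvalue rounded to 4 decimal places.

Reading degrees in the order [a, b, c, d, e, f, g, h] gives [3, 3, 5, 3, 3, 3, 5, 5]; set D = diag(3, 3, 5, 3, 3, 3, 5, 5) and form L = D - A. L is symmetric positive semidefinite, so every eigenvalue is real and nonnegative. The single zero eigenvalue shows the graph is connected. The largest eigenvalue, 8, is at most the vertex count 8. There is one zero in the spectrum, matching the 1 component.

[0, 3, 3, 3, 3, 5, 5, 8]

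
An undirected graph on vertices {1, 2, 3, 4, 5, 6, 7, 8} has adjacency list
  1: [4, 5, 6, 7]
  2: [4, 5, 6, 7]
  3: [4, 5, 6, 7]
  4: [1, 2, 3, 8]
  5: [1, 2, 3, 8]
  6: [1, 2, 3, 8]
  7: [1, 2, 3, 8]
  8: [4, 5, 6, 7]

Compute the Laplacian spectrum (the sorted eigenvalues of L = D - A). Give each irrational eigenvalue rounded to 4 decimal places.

[0, 4, 4, 4, 4, 4, 4, 8]

Each diagonal entry of L is the vertex degree and each off-diagonal entry is -1 where an edge is present, 0 otherwise; in the order [1, 2, 3, 4, 5, 6, 7, 8] the diagonal is [4, 4, 4, 4, 4, 4, 4, 4]. Diagonalising L (or applying a numerical eigensolver to the 8x8 matrix) gives the spectrum above. By the matrix-tree theorem the graph has (1/8) * product of the nonzero eigenvalues = 4096 spanning trees.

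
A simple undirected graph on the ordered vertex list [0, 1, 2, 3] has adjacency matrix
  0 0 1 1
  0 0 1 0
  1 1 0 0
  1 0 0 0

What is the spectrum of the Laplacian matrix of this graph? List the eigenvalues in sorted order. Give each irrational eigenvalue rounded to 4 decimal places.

[0, 0.5858, 2, 3.4142]

Reading degrees in the order [0, 1, 2, 3] gives [2, 1, 2, 1]; set D = diag(2, 1, 2, 1) and form L = D - A. L is symmetric positive semidefinite, so every eigenvalue is real and nonnegative. The single zero eigenvalue shows the graph is connected. There is one zero in the spectrum, matching the 1 component.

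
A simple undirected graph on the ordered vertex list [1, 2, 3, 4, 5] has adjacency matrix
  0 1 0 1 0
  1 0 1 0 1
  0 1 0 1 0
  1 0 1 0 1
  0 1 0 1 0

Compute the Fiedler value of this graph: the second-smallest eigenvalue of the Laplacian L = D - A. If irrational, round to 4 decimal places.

2

Each diagonal entry of L is the vertex degree and each off-diagonal entry is -1 where an edge is present, 0 otherwise; in the order [1, 2, 3, 4, 5] the diagonal is [2, 3, 2, 3, 2]. The smallest Laplacian eigenvalue is always 0. The next one, lambda_2 = 2, measures how hard the graph is to disconnect: larger values mean better connectivity. There is one zero in the spectrum, matching the 1 component.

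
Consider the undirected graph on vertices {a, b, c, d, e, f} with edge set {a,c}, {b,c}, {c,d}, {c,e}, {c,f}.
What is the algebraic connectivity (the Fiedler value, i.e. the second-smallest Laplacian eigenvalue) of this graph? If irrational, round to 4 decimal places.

Reading degrees in the order [a, b, c, d, e, f] gives [1, 1, 5, 1, 1, 1]; set D = diag(1, 1, 5, 1, 1, 1) and form L = D - A. The smallest Laplacian eigenvalue is always 0. The next one, lambda_2 = 1, measures how hard the graph is to disconnect: larger values mean better connectivity. By the matrix-tree theorem the graph has (1/6) * product of the nonzero eigenvalues = 1 spanning tree. There is one zero in the spectrum, matching the 1 component.

1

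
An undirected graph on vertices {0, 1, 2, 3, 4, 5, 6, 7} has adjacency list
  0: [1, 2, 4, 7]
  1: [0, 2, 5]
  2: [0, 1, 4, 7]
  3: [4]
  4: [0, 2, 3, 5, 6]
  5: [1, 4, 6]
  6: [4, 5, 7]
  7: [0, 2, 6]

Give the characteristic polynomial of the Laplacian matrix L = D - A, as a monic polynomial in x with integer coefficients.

x^8 - 26x^7 + 278x^6 - 1576x^5 + 5078x^4 - 9206x^3 + 8571x^2 - 3080x

Reading degrees in the order [0, 1, 2, 3, 4, 5, 6, 7] gives [4, 3, 4, 1, 5, 3, 3, 3]; set D = diag(4, 3, 4, 1, 5, 3, 3, 3) and form L = D - A. Computing det(xI - L) by cofactor expansion (or equivalently via sum-over-permutations) gives x^8 - 26x^7 + 278x^6 - 1576x^5 + 5078x^4 - 9206x^3 + 8571x^2 - 3080x. The coefficient of x^7 equals -trace(L) = -26, matching the sum of degrees.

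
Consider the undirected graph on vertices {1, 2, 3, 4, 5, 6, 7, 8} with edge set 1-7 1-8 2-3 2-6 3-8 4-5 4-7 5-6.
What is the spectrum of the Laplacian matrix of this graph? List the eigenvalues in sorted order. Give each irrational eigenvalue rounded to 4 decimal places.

[0, 0.5858, 0.5858, 2, 2, 3.4142, 3.4142, 4]

Reading degrees in the order [1, 2, 3, 4, 5, 6, 7, 8] gives [2, 2, 2, 2, 2, 2, 2, 2]; set D = diag(2, 2, 2, 2, 2, 2, 2, 2) and form L = D - A. Since every row of L sums to 0, the all-ones vector is in the kernel and 0 is an eigenvalue. The single zero eigenvalue shows the graph is connected. The eigenvalues sum to 16, which equals trace(L) = 2|E|.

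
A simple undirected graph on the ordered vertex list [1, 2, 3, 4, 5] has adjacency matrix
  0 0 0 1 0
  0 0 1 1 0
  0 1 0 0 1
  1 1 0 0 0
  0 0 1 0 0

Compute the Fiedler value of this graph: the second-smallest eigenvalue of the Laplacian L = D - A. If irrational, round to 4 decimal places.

0.3820

Each diagonal entry of L is the vertex degree and each off-diagonal entry is -1 where an edge is present, 0 otherwise; in the order [1, 2, 3, 4, 5] the diagonal is [1, 2, 2, 2, 1]. The smallest Laplacian eigenvalue is always 0. The next one, lambda_2 = 0.3820, measures how hard the graph is to disconnect: larger values mean better connectivity. There is one zero in the spectrum, matching the 1 component. By the matrix-tree theorem the graph has (1/5) * product of the nonzero eigenvalues = 1 spanning tree.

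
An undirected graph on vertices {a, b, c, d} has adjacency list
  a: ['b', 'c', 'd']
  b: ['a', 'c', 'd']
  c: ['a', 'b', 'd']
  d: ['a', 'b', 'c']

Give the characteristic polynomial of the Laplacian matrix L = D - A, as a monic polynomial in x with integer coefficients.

x^4 - 12x^3 + 48x^2 - 64x

Each diagonal entry of L is the vertex degree and each off-diagonal entry is -1 where an edge is present, 0 otherwise; in the order [a, b, c, d] the diagonal is [3, 3, 3, 3]. L has integer entries, so p(x) = det(xI - L) has integer coefficients. Expanding the determinant yields x^4 - 12x^3 + 48x^2 - 64x. Since p(0) = det(-L) = 0, x divides p(x).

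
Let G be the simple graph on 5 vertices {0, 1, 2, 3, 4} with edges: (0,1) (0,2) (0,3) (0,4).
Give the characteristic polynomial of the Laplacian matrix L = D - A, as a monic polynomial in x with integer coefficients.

With the vertex order [0, 1, 2, 3, 4], the degrees are [4, 1, 1, 1, 1], giving D = diag(4, 1, 1, 1, 1) and L = D - A. L has integer entries, so p(x) = det(xI - L) has integer coefficients. Expanding the determinant yields x^5 - 8x^4 + 18x^3 - 16x^2 + 5x. Since p(0) = det(-L) = 0, x divides p(x). By the matrix-tree theorem the graph has (1/5) * product of the nonzero eigenvalues = 1 spanning tree. The largest eigenvalue, 5, is at most the vertex count 5.

x^5 - 8x^4 + 18x^3 - 16x^2 + 5x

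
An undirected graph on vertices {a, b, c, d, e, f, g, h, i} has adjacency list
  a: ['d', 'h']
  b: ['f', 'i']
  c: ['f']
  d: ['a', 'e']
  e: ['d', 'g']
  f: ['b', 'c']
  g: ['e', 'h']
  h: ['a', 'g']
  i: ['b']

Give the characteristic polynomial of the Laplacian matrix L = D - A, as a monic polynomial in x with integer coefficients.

With the vertex order [a, b, c, d, e, f, g, h, i], the degrees are [2, 2, 1, 2, 2, 2, 2, 2, 1], giving D = diag(2, 2, 1, 2, 2, 2, 2, 2, 1) and L = D - A. Computing det(xI - L) by cofactor expansion (or equivalently via sum-over-permutations) gives x^9 - 16x^8 + 105x^7 - 364x^6 + 715x^5 - 790x^4 + 450x^3 - 100x^2. The constant term is 0 because L is singular (the all-ones vector lies in its kernel). There are 2 zeros in the spectrum, matching the 2 components. The largest eigenvalue, 3.6180, is at most the vertex count 9.

x^9 - 16x^8 + 105x^7 - 364x^6 + 715x^5 - 790x^4 + 450x^3 - 100x^2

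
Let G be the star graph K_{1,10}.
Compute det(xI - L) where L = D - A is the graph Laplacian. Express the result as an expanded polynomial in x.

x^11 - 20x^10 + 135x^9 - 480x^8 + 1050x^7 - 1512x^6 + 1470x^5 - 960x^4 + 405x^3 - 100x^2 + 11x

The graph has 11 vertices and degree multiset [10, 1, 1, 1, 1, 1, 1, 1, 1, 1, 1]; D is the diagonal matrix of degrees and L = D - A. The eigenvalues of L are [0, 1, 1, 1, 1, 1, 1, 1, 1, 1, 11]; the characteristic polynomial is the product of (x - lambda_i), which multiplies out to x^11 - 20x^10 + 135x^9 - 480x^8 + 1050x^7 - 1512x^6 + 1470x^5 - 960x^4 + 405x^3 - 100x^2 + 11x. The constant term is 0 because L is singular (the all-ones vector lies in its kernel). The eigenvalues sum to 20, which equals trace(L) = 2|E|. By the matrix-tree theorem the graph has (1/11) * product of the nonzero eigenvalues = 1 spanning tree.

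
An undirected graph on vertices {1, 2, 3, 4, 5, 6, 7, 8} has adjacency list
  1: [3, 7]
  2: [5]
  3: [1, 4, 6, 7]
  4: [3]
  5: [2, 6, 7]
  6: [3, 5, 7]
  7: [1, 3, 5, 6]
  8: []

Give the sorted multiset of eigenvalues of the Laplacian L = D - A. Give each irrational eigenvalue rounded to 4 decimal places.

With the vertex order [1, 2, 3, 4, 5, 6, 7, 8], the degrees are [2, 1, 4, 1, 3, 3, 4, 0], giving D = diag(2, 1, 4, 1, 3, 3, 4, 0) and L = D - A. L is symmetric positive semidefinite, so every eigenvalue is real and nonnegative. The 2 zero eigenvalues correspond to the 2 connected components. There are 2 zeros in the spectrum, matching the 2 components. The largest eigenvalue, 5.4028, is at most the vertex count 8.

[0, 0, 0.5972, 1.1345, 2.1360, 3.8640, 4.8655, 5.4028]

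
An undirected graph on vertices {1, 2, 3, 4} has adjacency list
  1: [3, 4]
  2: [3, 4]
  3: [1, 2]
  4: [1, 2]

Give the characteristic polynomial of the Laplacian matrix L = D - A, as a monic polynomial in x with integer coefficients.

x^4 - 8x^3 + 20x^2 - 16x

Reading degrees in the order [1, 2, 3, 4] gives [2, 2, 2, 2]; set D = diag(2, 2, 2, 2) and form L = D - A. L has integer entries, so p(x) = det(xI - L) has integer coefficients. Expanding the determinant yields x^4 - 8x^3 + 20x^2 - 16x. The coefficient of x^3 equals -trace(L) = -8, matching the sum of degrees. There is one zero in the spectrum, matching the 1 component. By the matrix-tree theorem the graph has (1/4) * product of the nonzero eigenvalues = 4 spanning trees.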